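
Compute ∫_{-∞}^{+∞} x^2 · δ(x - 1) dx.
1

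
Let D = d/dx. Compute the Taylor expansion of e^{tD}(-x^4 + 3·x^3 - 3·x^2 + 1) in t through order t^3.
t^{3} \left(3 - 4 x\right) + t^{2} \left(- 6 x^{2} + 9 x - 3\right) - t x \left(4 x^{2} - 9 x + 6\right) - x^{4} + 3 x^{3} - 3 x^{2} + 1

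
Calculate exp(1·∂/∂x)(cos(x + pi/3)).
\cos{\left(x + 1 + \frac{\pi}{3} \right)}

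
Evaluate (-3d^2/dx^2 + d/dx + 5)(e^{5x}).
- 65 e^{5 x}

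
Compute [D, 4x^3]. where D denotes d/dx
12 x^{2}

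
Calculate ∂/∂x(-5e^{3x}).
- 15 e^{3 x}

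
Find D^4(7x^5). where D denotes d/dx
840 x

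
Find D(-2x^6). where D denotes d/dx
- 12 x^{5}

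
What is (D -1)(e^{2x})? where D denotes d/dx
e^{2 x}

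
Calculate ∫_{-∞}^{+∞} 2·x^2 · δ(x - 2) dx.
8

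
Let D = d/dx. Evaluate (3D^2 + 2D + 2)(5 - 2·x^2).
- 4 x^{2} - 8 x - 2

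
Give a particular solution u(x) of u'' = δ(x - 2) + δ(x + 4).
\frac{|x - 2|}{2} + \frac{|x + 4|}{2}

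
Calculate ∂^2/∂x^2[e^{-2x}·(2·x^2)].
4 \left(2 x^{2} - 4 x + 1\right) e^{- 2 x}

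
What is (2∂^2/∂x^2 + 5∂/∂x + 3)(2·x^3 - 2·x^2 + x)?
6 x^{3} + 24 x^{2} + 7 x - 3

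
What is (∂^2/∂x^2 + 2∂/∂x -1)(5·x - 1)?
11 - 5 x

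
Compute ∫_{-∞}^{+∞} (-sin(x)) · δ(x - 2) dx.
- \sin{\left(2 \right)}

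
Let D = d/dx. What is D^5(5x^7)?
12600 x^{2}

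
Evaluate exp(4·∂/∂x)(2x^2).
2 x^{2} + 16 x + 32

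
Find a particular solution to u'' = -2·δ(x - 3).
-|x - 3|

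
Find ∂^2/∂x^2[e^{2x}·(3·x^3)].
6 x \left(2 x^{2} + 6 x + 3\right) e^{2 x}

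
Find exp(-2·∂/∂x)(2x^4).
2 x^{4} - 16 x^{3} + 48 x^{2} - 64 x + 32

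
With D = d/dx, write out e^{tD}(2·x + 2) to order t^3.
2 t + 2 x + 2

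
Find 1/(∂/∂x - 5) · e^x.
- \frac{e^{x}}{4}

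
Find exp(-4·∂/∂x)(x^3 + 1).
x^{3} - 12 x^{2} + 48 x - 63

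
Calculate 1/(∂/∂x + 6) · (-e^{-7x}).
e^{- 7 x}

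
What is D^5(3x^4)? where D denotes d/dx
0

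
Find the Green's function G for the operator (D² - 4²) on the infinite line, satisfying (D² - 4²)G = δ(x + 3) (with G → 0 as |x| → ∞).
-\frac{e^{-4|x + 3|}}{8}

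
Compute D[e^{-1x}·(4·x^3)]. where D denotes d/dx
4 x^{2} \left(3 - x\right) e^{- x}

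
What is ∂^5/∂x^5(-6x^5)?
-720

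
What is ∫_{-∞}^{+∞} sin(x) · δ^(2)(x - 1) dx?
- \sin{\left(1 \right)}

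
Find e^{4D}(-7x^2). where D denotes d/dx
- 7 x^{2} - 56 x - 112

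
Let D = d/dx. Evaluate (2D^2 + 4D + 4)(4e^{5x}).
296 e^{5 x}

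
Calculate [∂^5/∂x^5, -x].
-5\frac{d^{4}}{dx^{4}}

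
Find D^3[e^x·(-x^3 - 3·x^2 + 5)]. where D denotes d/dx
\left(- x^{3} - 12 x^{2} - 36 x - 19\right) e^{x}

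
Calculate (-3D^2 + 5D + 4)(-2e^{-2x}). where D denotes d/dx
36 e^{- 2 x}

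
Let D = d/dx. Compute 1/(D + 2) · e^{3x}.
\frac{e^{3 x}}{5}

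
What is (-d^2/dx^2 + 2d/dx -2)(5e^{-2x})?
- 50 e^{- 2 x}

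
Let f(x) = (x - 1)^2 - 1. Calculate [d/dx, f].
2 x - 2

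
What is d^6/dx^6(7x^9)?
423360 x^{3}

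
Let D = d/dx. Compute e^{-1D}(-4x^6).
- 4 x^{6} + 24 x^{5} - 60 x^{4} + 80 x^{3} - 60 x^{2} + 24 x - 4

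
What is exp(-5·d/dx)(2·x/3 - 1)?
\frac{2 x}{3} - \frac{13}{3}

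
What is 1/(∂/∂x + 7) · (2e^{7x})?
\frac{e^{7 x}}{7}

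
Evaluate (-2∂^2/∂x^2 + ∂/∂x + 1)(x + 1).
x + 2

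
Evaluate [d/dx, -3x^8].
- 24 x^{7}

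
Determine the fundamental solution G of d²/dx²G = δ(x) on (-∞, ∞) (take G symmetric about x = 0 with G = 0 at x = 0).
\frac{|x|}{2}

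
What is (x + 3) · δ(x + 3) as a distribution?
0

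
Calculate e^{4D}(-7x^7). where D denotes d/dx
- 7 x^{7} - 196 x^{6} - 2352 x^{5} - 15680 x^{4} - 62720 x^{3} - 150528 x^{2} - 200704 x - 114688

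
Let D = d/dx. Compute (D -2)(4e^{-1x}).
- 12 e^{- x}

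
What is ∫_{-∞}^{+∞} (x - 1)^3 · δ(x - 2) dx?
1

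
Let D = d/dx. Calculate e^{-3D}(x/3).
\frac{x}{3} - 1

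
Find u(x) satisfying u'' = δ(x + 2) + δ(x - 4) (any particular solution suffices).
\frac{|x + 2|}{2} + \frac{|x - 4|}{2}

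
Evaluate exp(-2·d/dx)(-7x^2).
- 7 x^{2} + 28 x - 28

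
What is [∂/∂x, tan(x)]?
\frac{1}{\cos^{2}{\left(x \right)}}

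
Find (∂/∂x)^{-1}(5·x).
\frac{5 x^{2}}{2}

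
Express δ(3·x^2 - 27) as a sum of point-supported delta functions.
\frac{\delta(x - 3) + \delta(x + 3)}{18}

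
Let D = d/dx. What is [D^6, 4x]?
24D^{5}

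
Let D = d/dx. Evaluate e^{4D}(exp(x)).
e^{x + 4}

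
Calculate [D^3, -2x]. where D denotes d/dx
-6D^{2}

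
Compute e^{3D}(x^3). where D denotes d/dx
x^{3} + 9 x^{2} + 27 x + 27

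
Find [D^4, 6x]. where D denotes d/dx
24D^{3}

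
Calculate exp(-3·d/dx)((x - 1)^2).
x^{2} - 8 x + 16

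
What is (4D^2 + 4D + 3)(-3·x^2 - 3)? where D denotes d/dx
- 9 x^{2} - 24 x - 33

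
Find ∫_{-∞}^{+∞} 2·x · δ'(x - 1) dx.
-2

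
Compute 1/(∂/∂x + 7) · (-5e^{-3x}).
- \frac{5 e^{- 3 x}}{4}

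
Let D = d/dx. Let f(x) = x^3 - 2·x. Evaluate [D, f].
3 x^{2} - 2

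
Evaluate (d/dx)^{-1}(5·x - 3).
\frac{5 x^{2}}{2} - 3 x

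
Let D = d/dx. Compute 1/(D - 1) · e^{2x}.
e^{2 x}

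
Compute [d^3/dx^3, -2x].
-6\frac{d^{2}}{dx^{2}}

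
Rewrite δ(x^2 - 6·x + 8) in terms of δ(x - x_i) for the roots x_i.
\frac{\delta(x - 2) + \delta(x - 4)}{2}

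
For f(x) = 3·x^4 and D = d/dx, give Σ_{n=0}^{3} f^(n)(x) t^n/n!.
3 x \left(4 t^{3} + 6 t^{2} x + 4 t x^{2} + x^{3}\right)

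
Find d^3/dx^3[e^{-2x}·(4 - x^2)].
4 \left(2 x^{2} - 6 x - 5\right) e^{- 2 x}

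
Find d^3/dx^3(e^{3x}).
27 e^{3 x}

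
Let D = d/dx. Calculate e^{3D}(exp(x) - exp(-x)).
2 \sinh{\left(x + 3 \right)}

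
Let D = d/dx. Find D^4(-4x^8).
- 6720 x^{4}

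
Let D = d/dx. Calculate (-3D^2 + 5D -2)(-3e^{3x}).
42 e^{3 x}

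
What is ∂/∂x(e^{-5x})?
- 5 e^{- 5 x}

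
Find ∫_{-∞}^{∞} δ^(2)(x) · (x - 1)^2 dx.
2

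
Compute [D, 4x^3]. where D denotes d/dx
12 x^{2}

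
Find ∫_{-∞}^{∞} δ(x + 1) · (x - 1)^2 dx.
4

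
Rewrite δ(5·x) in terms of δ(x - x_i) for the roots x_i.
\frac{\delta(x)}{5}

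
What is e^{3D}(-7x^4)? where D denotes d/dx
- 7 x^{4} - 84 x^{3} - 378 x^{2} - 756 x - 567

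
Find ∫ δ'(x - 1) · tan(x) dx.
- \tan^{2}{\left(1 \right)} - 1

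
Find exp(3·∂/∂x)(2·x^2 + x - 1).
2 x^{2} + 13 x + 20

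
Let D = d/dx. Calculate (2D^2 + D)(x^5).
5 x^{3} \left(x + 8\right)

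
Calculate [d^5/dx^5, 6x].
30\frac{d^{4}}{dx^{4}}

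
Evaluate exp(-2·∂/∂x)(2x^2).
2 x^{2} - 8 x + 8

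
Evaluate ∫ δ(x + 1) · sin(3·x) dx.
- \sin{\left(3 \right)}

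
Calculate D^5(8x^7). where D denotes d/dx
20160 x^{2}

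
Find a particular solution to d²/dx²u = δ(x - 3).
\frac{|x - 3|}{2}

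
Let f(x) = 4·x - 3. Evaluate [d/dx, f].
4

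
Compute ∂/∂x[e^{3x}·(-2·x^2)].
2 x \left(- 3 x - 2\right) e^{3 x}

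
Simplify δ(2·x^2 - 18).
\frac{\delta(x - 3) + \delta(x + 3)}{12}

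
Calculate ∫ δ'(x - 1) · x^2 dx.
-2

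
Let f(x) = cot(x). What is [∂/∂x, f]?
- \frac{1}{\sin^{2}{\left(x \right)}}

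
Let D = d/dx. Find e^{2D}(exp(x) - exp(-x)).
2 \sinh{\left(x + 2 \right)}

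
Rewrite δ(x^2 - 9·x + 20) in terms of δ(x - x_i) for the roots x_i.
\frac{\delta(x - 5) + \delta(x - 4)}{1}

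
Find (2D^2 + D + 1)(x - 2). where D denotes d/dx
x - 1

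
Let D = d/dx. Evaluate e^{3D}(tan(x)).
\tan{\left(x + 3 \right)}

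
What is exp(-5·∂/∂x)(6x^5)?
6 x^{5} - 150 x^{4} + 1500 x^{3} - 7500 x^{2} + 18750 x - 18750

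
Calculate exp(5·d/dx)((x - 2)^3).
x^{3} + 9 x^{2} + 27 x + 27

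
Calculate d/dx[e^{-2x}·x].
\left(1 - 2 x\right) e^{- 2 x}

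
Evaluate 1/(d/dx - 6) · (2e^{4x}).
- e^{4 x}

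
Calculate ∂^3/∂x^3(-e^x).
- e^{x}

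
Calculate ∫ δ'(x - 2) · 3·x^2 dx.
-12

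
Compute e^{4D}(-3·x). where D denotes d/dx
- 3 x - 12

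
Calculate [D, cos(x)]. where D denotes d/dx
- \sin{\left(x \right)}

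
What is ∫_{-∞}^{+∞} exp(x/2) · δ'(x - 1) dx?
- \frac{e^{\frac{1}{2}}}{2}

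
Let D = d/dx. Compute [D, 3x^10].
30 x^{9}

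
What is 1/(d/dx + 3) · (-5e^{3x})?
- \frac{5 e^{3 x}}{6}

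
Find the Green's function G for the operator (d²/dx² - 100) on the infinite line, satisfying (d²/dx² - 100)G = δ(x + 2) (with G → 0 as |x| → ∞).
-\frac{e^{-10|x + 2|}}{20}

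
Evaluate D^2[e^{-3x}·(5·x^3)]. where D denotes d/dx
15 x \left(3 x^{2} - 6 x + 2\right) e^{- 3 x}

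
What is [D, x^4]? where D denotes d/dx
4 x^{3}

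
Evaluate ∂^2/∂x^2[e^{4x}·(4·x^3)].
8 x \left(8 x^{2} + 12 x + 3\right) e^{4 x}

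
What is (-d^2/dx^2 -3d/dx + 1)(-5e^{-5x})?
45 e^{- 5 x}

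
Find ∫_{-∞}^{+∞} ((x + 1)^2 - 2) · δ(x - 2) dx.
7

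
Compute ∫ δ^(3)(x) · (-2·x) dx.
0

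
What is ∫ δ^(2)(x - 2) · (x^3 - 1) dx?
12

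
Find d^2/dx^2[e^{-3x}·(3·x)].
9 \left(3 x - 2\right) e^{- 3 x}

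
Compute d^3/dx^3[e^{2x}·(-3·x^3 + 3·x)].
\left(- 24 x^{3} - 108 x^{2} - 84 x + 18\right) e^{2 x}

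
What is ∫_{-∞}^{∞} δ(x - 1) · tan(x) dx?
\tan{\left(1 \right)}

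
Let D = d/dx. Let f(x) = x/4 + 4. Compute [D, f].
\frac{1}{4}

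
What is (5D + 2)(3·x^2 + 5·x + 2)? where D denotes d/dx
6 x^{2} + 40 x + 29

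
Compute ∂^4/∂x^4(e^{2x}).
16 e^{2 x}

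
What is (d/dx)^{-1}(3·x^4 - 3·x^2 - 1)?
\frac{3 x^{5}}{5} - x^{3} - x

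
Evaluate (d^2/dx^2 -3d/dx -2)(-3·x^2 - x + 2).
6 x^{2} + 20 x - 7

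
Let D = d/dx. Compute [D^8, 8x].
64D^{7}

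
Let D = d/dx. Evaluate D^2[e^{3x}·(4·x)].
\left(36 x + 24\right) e^{3 x}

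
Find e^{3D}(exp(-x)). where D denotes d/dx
e^{- x - 3}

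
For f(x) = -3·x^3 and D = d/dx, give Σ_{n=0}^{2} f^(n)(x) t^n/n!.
3 x \left(- 3 t^{2} - 3 t x - x^{2}\right)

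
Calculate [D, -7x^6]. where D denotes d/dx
- 42 x^{5}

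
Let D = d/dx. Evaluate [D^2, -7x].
-14D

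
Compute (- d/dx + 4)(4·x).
16 x - 4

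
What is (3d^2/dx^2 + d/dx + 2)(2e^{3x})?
64 e^{3 x}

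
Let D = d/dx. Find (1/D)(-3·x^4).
- \frac{3 x^{5}}{5}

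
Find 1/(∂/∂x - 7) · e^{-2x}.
- \frac{e^{- 2 x}}{9}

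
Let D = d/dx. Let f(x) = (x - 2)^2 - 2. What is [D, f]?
2 x - 4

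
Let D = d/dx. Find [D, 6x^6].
36 x^{5}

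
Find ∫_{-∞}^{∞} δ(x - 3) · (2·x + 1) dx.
7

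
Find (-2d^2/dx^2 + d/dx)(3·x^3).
9 x \left(x - 4\right)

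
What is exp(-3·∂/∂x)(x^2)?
x^{2} - 6 x + 9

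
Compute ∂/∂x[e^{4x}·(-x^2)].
2 x \left(- 2 x - 1\right) e^{4 x}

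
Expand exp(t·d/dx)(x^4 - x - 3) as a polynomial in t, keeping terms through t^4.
t^{4} + 4 t^{3} x + 6 t^{2} x^{2} + t \left(4 x^{3} - 1\right) + x^{4} - x - 3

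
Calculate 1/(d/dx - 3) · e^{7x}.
\frac{e^{7 x}}{4}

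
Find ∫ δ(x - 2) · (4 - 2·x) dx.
0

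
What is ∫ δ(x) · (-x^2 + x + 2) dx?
2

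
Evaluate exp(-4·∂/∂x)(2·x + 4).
2 x - 4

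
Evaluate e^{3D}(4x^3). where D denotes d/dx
4 x^{3} + 36 x^{2} + 108 x + 108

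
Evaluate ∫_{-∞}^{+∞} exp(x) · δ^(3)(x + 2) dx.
- \frac{1}{e^{2}}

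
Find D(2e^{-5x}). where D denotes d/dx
- 10 e^{- 5 x}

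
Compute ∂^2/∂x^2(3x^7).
126 x^{5}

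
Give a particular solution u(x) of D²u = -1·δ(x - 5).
-\frac{|x - 5|}{2}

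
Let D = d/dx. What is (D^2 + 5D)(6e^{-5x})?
0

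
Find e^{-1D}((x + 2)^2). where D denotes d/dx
x^{2} + 2 x + 1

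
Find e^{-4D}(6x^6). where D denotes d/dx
6 x^{6} - 144 x^{5} + 1440 x^{4} - 7680 x^{3} + 23040 x^{2} - 36864 x + 24576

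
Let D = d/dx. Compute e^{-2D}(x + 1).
x - 1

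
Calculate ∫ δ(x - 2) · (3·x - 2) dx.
4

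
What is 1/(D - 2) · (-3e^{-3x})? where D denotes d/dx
\frac{3 e^{- 3 x}}{5}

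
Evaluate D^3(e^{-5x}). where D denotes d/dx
- 125 e^{- 5 x}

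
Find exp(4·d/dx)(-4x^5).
- 4 x^{5} - 80 x^{4} - 640 x^{3} - 2560 x^{2} - 5120 x - 4096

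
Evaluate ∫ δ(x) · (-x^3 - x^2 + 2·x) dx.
0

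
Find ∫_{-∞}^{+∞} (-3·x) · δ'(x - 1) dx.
3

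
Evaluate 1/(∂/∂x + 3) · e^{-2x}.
e^{- 2 x}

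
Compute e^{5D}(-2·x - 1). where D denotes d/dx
- 2 x - 11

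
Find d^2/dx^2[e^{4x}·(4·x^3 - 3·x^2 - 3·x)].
\left(64 x^{3} + 48 x^{2} - 72 x - 30\right) e^{4 x}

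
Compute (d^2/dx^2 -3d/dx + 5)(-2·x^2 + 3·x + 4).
- 10 x^{2} + 27 x + 7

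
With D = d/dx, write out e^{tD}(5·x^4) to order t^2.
5 x^{2} \left(6 t^{2} + 4 t x + x^{2}\right)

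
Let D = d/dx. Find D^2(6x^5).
120 x^{3}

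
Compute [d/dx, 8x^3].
24 x^{2}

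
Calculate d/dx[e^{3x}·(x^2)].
x \left(3 x + 2\right) e^{3 x}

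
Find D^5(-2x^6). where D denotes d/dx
- 1440 x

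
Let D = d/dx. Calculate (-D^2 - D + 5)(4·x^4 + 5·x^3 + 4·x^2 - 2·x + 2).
20 x^{4} + 9 x^{3} - 43 x^{2} - 48 x + 4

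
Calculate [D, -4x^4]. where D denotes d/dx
- 16 x^{3}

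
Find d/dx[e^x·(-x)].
\left(- x - 1\right) e^{x}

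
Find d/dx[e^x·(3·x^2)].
3 x \left(x + 2\right) e^{x}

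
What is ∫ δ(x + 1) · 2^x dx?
\frac{1}{2}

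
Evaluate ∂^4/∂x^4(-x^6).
- 360 x^{2}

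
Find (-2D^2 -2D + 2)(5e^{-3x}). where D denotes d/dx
- 50 e^{- 3 x}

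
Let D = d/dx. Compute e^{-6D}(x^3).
x^{3} - 18 x^{2} + 108 x - 216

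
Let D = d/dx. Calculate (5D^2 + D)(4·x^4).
16 x^{2} \left(x + 15\right)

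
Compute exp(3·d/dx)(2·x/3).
\frac{2 x}{3} + 2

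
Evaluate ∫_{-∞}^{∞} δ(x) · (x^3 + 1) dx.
1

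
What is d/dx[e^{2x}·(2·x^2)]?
4 x \left(x + 1\right) e^{2 x}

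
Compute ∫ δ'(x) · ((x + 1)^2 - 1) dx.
-2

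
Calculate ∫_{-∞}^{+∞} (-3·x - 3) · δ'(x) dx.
3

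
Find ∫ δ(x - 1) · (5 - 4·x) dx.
1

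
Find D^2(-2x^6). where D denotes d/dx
- 60 x^{4}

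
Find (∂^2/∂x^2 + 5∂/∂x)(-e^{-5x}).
0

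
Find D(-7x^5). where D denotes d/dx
- 35 x^{4}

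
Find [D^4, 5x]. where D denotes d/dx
20D^{3}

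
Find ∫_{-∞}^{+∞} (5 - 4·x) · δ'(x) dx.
4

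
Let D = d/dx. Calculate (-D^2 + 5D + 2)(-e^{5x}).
- 2 e^{5 x}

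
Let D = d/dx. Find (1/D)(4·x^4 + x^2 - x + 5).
\frac{4 x^{5}}{5} + \frac{x^{3}}{3} - \frac{x^{2}}{2} + 5 x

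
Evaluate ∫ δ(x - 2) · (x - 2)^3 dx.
0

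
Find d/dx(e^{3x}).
3 e^{3 x}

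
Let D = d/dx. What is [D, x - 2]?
1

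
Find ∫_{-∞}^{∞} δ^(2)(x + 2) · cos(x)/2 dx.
- \frac{\cos{\left(2 \right)}}{2}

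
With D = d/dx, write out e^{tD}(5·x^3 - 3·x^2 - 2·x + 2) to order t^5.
5 t^{3} + t^{2} \left(15 x - 3\right) - t \left(- 15 x^{2} + 6 x + 2\right) + 5 x^{3} - 3 x^{2} - 2 x + 2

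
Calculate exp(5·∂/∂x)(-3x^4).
- 3 x^{4} - 60 x^{3} - 450 x^{2} - 1500 x - 1875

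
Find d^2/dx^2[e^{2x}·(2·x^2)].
\left(8 x^{2} + 16 x + 4\right) e^{2 x}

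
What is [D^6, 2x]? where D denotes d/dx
12D^{5}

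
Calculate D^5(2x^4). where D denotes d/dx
0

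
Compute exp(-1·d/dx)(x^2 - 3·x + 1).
x^{2} - 5 x + 5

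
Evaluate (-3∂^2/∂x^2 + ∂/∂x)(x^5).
5 x^{3} \left(x - 12\right)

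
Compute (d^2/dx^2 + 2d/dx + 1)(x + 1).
x + 3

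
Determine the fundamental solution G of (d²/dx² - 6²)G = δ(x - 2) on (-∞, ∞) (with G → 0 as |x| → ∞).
-\frac{e^{-6|x - 2|}}{12}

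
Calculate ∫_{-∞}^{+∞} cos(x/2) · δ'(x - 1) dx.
\frac{\sin{\left(\frac{1}{2} \right)}}{2}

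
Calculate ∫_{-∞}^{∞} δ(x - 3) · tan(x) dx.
\tan{\left(3 \right)}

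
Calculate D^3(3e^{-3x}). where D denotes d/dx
- 81 e^{- 3 x}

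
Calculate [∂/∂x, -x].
-1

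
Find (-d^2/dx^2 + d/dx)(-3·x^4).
12 x^{2} \left(3 - x\right)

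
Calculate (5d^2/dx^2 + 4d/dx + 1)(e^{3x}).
58 e^{3 x}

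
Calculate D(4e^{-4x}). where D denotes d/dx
- 16 e^{- 4 x}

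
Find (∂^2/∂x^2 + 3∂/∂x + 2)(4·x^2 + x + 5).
8 x^{2} + 26 x + 21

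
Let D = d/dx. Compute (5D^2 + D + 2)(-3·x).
- 6 x - 3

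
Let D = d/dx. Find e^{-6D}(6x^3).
6 x^{3} - 108 x^{2} + 648 x - 1296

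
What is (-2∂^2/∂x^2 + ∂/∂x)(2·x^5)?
10 x^{3} \left(x - 8\right)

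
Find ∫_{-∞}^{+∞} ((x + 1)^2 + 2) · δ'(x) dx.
-2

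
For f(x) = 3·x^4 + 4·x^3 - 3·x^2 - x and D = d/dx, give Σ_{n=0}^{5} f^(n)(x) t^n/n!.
3 t^{4} + t^{3} \left(12 x + 4\right) + t^{2} \left(18 x^{2} + 12 x - 3\right) + t \left(12 x^{3} + 12 x^{2} - 6 x - 1\right) + 3 x^{4} + 4 x^{3} - 3 x^{2} - x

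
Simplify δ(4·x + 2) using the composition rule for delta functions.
\frac{\delta(x + 1/2)}{4}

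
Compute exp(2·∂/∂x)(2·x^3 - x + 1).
2 x^{3} + 12 x^{2} + 23 x + 15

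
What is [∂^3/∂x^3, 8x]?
24\frac{d^{2}}{dx^{2}}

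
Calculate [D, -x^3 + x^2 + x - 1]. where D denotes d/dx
- 3 x^{2} + 2 x + 1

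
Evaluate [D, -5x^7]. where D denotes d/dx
- 35 x^{6}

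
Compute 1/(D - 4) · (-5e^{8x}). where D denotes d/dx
- \frac{5 e^{8 x}}{4}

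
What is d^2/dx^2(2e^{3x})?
18 e^{3 x}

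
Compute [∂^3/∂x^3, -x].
-3\frac{d^{2}}{dx^{2}}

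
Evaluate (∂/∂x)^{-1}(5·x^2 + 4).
\frac{5 x^{3}}{3} + 4 x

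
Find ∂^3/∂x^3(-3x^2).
0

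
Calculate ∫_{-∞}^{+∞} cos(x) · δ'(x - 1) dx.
\sin{\left(1 \right)}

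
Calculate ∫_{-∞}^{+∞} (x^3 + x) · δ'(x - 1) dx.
-4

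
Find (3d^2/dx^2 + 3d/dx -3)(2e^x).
6 e^{x}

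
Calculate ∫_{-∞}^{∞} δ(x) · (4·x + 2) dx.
2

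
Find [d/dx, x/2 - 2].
\frac{1}{2}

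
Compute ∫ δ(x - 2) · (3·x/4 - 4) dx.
- \frac{5}{2}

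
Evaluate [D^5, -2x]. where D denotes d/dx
-10D^{4}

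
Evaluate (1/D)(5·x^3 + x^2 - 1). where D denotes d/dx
\frac{5 x^{4}}{4} + \frac{x^{3}}{3} - x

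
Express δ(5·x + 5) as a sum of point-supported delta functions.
\frac{\delta(x + 1)}{5}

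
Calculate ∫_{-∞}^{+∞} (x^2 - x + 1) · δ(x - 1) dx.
1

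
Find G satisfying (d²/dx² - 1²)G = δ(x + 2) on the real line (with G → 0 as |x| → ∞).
-\frac{e^{-|x + 2|}}{2}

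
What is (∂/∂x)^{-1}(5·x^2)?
\frac{5 x^{3}}{3}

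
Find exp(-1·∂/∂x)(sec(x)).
\sec{\left(x - 1 \right)}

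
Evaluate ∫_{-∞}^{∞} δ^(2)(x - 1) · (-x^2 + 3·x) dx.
-2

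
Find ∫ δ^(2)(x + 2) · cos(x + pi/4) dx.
- \sin{\left(\frac{\pi}{4} + 2 \right)}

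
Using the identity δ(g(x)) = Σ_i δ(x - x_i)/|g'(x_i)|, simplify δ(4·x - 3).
\frac{\delta(x - 3/4)}{4}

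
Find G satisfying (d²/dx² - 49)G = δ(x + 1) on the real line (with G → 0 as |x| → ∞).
-\frac{e^{-7|x + 1|}}{14}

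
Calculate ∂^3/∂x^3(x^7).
210 x^{4}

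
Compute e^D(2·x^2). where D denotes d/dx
2 x^{2} + 4 x + 2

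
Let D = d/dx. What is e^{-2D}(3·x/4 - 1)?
\frac{3 x}{4} - \frac{5}{2}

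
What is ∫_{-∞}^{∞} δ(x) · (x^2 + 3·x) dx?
0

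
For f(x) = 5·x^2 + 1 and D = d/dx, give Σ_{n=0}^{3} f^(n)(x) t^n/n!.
5 t^{2} + 10 t x + 5 x^{2} + 1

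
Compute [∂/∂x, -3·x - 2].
-3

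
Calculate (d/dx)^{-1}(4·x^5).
\frac{2 x^{6}}{3}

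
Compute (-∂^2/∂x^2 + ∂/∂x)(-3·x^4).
12 x^{2} \left(3 - x\right)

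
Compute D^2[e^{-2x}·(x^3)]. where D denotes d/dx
2 x \left(2 x^{2} - 6 x + 3\right) e^{- 2 x}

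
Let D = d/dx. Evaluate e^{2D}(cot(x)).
\cot{\left(x + 2 \right)}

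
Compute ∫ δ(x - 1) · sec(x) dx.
\sec{\left(1 \right)}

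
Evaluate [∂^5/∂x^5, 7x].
35\frac{d^{4}}{dx^{4}}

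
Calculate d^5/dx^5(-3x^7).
- 7560 x^{2}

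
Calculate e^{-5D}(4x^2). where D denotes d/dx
4 x^{2} - 40 x + 100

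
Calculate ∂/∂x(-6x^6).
- 36 x^{5}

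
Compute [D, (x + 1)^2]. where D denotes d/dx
2 x + 2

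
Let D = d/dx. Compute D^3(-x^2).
0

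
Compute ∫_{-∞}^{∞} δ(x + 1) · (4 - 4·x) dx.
8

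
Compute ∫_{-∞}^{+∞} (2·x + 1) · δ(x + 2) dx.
-3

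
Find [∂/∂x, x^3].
3 x^{2}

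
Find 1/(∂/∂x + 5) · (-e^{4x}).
- \frac{e^{4 x}}{9}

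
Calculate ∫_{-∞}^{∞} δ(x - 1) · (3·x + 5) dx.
8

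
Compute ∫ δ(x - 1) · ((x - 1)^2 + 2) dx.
2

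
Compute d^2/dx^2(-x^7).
- 42 x^{5}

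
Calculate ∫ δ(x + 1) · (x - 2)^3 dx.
-27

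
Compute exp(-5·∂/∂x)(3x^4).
3 x^{4} - 60 x^{3} + 450 x^{2} - 1500 x + 1875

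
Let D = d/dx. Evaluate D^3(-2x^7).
- 420 x^{4}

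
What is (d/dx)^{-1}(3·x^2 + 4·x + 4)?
x^{3} + 2 x^{2} + 4 x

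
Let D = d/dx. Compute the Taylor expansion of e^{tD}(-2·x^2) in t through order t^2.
- 2 t^{2} - 4 t x - 2 x^{2}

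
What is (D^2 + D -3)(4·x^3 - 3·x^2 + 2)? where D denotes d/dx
- 12 x^{3} + 21 x^{2} + 18 x - 12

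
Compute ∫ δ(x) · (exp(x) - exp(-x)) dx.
0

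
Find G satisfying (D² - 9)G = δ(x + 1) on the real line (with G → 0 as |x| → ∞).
-\frac{e^{-3|x + 1|}}{6}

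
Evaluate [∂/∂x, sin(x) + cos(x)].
- \sin{\left(x \right)} + \cos{\left(x \right)}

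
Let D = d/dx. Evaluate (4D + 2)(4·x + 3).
8 x + 22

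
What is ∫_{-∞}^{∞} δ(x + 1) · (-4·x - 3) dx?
1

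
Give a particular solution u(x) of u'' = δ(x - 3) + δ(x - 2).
\frac{|x - 3|}{2} + \frac{|x - 2|}{2}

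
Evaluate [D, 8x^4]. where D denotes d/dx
32 x^{3}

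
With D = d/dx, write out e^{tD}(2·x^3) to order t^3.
2 t^{3} + 6 t^{2} x + 6 t x^{2} + 2 x^{3}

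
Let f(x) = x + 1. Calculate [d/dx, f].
1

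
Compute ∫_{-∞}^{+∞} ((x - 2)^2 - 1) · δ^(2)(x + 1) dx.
2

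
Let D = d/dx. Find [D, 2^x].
2^{x} \log{\left(2 \right)}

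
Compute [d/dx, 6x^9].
54 x^{8}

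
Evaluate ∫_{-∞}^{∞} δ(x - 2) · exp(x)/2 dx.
\frac{e^{2}}{2}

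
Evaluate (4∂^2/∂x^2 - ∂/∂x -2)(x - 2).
3 - 2 x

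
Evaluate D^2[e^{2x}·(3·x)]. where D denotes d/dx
12 \left(x + 1\right) e^{2 x}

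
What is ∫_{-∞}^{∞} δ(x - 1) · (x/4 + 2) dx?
\frac{9}{4}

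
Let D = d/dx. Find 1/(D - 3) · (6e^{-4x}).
- \frac{6 e^{- 4 x}}{7}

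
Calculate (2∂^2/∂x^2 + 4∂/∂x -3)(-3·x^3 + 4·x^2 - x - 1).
9 x^{3} - 48 x^{2} - x + 15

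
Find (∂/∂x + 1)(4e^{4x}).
20 e^{4 x}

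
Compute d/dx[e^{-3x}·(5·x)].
5 \left(1 - 3 x\right) e^{- 3 x}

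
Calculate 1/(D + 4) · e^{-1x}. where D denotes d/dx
\frac{e^{- x}}{3}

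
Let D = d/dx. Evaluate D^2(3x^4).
36 x^{2}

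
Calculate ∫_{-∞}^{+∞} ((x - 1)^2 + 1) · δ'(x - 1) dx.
0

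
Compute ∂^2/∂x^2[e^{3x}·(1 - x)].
\left(3 - 9 x\right) e^{3 x}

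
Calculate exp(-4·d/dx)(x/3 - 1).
\frac{x}{3} - \frac{7}{3}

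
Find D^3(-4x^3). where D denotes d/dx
-24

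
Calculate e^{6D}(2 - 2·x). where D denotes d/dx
- 2 x - 10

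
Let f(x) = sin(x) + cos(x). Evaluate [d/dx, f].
- \sin{\left(x \right)} + \cos{\left(x \right)}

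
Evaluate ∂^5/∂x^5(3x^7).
7560 x^{2}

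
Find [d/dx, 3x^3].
9 x^{2}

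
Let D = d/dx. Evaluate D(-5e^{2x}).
- 10 e^{2 x}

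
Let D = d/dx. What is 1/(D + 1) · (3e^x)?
\frac{3 e^{x}}{2}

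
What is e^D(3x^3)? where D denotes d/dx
3 x^{3} + 9 x^{2} + 9 x + 3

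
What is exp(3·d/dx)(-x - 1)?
- x - 4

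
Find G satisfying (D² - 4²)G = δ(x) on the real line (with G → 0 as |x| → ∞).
-\frac{e^{-4|x|}}{8}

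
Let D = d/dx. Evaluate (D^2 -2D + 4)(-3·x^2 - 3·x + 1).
4 - 12 x^{2}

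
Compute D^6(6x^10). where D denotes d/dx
907200 x^{4}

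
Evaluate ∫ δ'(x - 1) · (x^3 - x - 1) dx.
-2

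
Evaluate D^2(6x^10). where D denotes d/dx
540 x^{8}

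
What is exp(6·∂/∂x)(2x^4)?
2 x^{4} + 48 x^{3} + 432 x^{2} + 1728 x + 2592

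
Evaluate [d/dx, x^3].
3 x^{2}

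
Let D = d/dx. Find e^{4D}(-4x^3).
- 4 x^{3} - 48 x^{2} - 192 x - 256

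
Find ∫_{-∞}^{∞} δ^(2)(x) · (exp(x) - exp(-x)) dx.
0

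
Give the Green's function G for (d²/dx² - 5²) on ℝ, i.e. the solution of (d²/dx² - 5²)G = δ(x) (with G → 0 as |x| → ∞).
-\frac{e^{-5|x|}}{10}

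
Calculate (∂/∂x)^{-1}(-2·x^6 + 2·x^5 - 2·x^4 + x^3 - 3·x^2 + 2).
- \frac{2 x^{7}}{7} + \frac{x^{6}}{3} - \frac{2 x^{5}}{5} + \frac{x^{4}}{4} - x^{3} + 2 x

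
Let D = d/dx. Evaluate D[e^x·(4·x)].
4 \left(x + 1\right) e^{x}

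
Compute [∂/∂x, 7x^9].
63 x^{8}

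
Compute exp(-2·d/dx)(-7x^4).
- 7 x^{4} + 56 x^{3} - 168 x^{2} + 224 x - 112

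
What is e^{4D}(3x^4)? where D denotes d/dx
3 x^{4} + 48 x^{3} + 288 x^{2} + 768 x + 768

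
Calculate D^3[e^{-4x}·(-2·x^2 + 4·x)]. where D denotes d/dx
16 \left(8 x^{2} - 28 x + 15\right) e^{- 4 x}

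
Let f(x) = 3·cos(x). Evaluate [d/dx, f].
- 3 \sin{\left(x \right)}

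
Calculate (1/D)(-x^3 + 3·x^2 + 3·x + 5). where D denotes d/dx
- \frac{x^{4}}{4} + x^{3} + \frac{3 x^{2}}{2} + 5 x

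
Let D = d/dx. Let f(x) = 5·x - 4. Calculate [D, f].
5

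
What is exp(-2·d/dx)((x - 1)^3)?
x^{3} - 9 x^{2} + 27 x - 27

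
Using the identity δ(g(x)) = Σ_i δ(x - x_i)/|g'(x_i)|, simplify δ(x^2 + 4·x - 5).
\frac{\delta(x + 5) + \delta(x - 1)}{6}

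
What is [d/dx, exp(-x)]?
- e^{- x}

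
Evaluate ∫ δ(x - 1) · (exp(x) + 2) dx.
2 + e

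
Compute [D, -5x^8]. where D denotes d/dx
- 40 x^{7}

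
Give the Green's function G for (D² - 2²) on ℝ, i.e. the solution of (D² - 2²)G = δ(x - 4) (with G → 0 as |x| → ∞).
-\frac{e^{-2|x - 4|}}{4}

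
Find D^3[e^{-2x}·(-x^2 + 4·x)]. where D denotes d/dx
4 \left(2 x^{2} - 14 x + 15\right) e^{- 2 x}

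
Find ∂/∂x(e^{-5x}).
- 5 e^{- 5 x}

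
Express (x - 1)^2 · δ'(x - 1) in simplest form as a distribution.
0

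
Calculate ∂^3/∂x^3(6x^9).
3024 x^{6}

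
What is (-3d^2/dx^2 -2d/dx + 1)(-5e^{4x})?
275 e^{4 x}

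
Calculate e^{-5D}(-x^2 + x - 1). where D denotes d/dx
- x^{2} + 11 x - 31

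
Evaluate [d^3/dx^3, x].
3\frac{d^{2}}{dx^{2}}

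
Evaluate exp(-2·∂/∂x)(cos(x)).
\cos{\left(x - 2 \right)}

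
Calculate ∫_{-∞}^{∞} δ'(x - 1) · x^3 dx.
-3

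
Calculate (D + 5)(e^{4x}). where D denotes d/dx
9 e^{4 x}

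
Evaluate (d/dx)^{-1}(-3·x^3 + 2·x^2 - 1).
- \frac{3 x^{4}}{4} + \frac{2 x^{3}}{3} - x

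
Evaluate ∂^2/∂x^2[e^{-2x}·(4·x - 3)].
4 \left(4 x - 7\right) e^{- 2 x}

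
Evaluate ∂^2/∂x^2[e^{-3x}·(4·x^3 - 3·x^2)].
3 \left(12 x^{3} - 33 x^{2} + 20 x - 2\right) e^{- 3 x}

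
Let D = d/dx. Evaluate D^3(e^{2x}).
8 e^{2 x}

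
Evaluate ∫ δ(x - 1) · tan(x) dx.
\tan{\left(1 \right)}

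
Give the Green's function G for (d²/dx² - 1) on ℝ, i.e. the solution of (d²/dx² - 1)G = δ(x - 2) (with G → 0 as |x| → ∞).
-\frac{e^{-|x - 2|}}{2}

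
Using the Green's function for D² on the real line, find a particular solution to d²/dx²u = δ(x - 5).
\frac{|x - 5|}{2}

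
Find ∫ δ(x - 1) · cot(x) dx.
\cot{\left(1 \right)}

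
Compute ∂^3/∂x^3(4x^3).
24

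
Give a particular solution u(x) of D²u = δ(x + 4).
\frac{|x + 4|}{2}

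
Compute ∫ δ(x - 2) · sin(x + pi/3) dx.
\sin{\left(\frac{\pi}{3} + 2 \right)}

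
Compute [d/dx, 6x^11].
66 x^{10}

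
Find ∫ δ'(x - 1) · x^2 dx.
-2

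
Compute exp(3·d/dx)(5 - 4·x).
- 4 x - 7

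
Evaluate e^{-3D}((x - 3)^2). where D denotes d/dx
x^{2} - 12 x + 36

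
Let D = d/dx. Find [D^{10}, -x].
-10D^{9}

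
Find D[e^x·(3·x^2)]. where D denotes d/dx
3 x \left(x + 2\right) e^{x}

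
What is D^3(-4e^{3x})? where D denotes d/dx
- 108 e^{3 x}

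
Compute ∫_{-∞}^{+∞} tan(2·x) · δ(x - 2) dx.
\tan{\left(4 \right)}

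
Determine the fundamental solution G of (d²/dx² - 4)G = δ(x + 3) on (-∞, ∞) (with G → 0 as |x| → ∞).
-\frac{e^{-2|x + 3|}}{4}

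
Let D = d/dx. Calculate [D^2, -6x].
-12D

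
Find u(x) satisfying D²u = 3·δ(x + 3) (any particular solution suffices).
\frac{3|x + 3|}{2}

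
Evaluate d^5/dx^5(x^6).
720 x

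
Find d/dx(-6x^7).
- 42 x^{6}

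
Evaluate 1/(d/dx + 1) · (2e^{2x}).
\frac{2 e^{2 x}}{3}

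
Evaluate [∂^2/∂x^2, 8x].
16\frac{d}{dx}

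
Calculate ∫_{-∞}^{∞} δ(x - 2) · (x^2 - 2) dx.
2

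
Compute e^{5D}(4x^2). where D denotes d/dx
4 x^{2} + 40 x + 100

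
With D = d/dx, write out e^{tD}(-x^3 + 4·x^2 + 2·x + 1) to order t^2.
t^{2} \left(4 - 3 x\right) + t \left(- 3 x^{2} + 8 x + 2\right) - x^{3} + 4 x^{2} + 2 x + 1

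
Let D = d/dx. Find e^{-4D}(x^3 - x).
x^{3} - 12 x^{2} + 47 x - 60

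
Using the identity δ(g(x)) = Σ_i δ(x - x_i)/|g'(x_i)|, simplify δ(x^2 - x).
\frac{\delta(x - 1) + \delta(x)}{1}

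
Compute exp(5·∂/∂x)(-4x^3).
- 4 x^{3} - 60 x^{2} - 300 x - 500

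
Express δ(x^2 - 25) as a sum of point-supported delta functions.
\frac{\delta(x + 5) + \delta(x - 5)}{10}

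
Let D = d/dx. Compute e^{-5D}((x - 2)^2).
x^{2} - 14 x + 49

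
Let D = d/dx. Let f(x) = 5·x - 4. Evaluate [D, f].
5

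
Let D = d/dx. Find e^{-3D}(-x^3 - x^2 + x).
- x^{3} + 8 x^{2} - 20 x + 15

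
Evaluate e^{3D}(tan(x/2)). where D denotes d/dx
\tan{\left(\frac{x}{2} + \frac{3}{2} \right)}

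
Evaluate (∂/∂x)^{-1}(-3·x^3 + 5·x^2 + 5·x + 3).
- \frac{3 x^{4}}{4} + \frac{5 x^{3}}{3} + \frac{5 x^{2}}{2} + 3 x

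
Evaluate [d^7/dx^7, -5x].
-35\frac{d^{6}}{dx^{6}}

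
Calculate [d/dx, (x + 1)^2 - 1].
2 x + 2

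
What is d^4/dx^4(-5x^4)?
-120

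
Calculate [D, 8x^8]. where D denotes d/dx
64 x^{7}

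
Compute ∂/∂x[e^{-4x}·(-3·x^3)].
x^{2} \left(12 x - 9\right) e^{- 4 x}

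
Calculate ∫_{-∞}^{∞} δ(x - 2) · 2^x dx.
4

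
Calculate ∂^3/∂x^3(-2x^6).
- 240 x^{3}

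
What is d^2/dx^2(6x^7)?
252 x^{5}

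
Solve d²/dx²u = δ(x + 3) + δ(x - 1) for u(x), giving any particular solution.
\frac{|x + 3|}{2} + \frac{|x - 1|}{2}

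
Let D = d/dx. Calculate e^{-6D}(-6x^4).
- 6 x^{4} + 144 x^{3} - 1296 x^{2} + 5184 x - 7776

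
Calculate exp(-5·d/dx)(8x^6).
8 x^{6} - 240 x^{5} + 3000 x^{4} - 20000 x^{3} + 75000 x^{2} - 150000 x + 125000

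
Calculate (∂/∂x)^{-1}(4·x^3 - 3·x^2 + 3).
x^{4} - x^{3} + 3 x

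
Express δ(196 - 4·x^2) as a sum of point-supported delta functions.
\frac{\delta(x - 7) + \delta(x + 7)}{56}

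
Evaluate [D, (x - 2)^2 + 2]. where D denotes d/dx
2 x - 4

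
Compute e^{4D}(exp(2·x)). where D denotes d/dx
e^{2 x + 8}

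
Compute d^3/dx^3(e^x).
e^{x}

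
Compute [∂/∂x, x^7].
7 x^{6}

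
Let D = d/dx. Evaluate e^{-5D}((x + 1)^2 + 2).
x^{2} - 8 x + 18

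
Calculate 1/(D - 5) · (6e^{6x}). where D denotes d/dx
6 e^{6 x}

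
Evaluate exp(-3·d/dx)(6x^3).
6 x^{3} - 54 x^{2} + 162 x - 162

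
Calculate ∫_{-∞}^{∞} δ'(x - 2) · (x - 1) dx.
-1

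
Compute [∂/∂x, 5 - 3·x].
-3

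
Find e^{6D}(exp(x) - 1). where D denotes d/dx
e^{x + 6} - 1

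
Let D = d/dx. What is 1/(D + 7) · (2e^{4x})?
\frac{2 e^{4 x}}{11}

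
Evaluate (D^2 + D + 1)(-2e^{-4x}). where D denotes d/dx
- 26 e^{- 4 x}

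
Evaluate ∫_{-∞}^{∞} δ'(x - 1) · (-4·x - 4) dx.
4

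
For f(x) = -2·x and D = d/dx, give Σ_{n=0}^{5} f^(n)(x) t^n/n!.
- 2 t - 2 x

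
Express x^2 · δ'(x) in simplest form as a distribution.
0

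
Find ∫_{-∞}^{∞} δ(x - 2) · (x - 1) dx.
1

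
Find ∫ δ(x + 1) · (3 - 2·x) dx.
5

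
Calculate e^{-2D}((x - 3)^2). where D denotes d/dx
x^{2} - 10 x + 25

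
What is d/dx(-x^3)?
- 3 x^{2}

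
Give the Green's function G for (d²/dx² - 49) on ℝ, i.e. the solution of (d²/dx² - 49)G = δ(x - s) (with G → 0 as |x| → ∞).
-\frac{e^{-7|x-s|}}{14}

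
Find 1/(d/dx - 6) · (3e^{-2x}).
- \frac{3 e^{- 2 x}}{8}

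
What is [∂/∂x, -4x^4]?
- 16 x^{3}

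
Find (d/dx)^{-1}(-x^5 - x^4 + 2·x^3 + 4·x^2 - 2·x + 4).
- \frac{x^{6}}{6} - \frac{x^{5}}{5} + \frac{x^{4}}{2} + \frac{4 x^{3}}{3} - x^{2} + 4 x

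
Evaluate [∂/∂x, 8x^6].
48 x^{5}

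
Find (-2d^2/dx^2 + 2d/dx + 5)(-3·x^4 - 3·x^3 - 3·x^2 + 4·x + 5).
- 15 x^{4} - 39 x^{3} + 39 x^{2} + 44 x + 45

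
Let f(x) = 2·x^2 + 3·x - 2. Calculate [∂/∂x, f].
4 x + 3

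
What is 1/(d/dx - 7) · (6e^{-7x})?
- \frac{3 e^{- 7 x}}{7}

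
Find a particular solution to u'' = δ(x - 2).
\frac{|x - 2|}{2}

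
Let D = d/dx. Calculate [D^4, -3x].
-12D^{3}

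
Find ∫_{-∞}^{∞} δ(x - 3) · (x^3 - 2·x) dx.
21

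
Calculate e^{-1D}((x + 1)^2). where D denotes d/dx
x^{2}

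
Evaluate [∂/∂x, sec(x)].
\tan{\left(x \right)} \sec{\left(x \right)}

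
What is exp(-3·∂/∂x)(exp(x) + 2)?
e^{x - 3} + 2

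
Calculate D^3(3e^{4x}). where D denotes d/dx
192 e^{4 x}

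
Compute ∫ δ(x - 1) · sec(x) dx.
\sec{\left(1 \right)}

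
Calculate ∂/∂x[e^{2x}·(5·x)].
\left(10 x + 5\right) e^{2 x}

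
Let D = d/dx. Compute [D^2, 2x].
4D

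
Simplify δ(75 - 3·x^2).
\frac{\delta(x - 5) + \delta(x + 5)}{30}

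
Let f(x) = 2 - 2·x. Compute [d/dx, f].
-2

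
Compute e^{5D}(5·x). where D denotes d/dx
5 x + 25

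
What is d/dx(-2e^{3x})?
- 6 e^{3 x}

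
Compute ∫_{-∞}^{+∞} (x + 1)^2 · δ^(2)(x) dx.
2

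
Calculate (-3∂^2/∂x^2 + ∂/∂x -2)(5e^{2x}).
- 60 e^{2 x}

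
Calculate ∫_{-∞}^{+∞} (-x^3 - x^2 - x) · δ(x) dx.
0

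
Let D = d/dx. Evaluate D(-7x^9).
- 63 x^{8}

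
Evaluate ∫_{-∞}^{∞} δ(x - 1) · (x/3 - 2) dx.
- \frac{5}{3}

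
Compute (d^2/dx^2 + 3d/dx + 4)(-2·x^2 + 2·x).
- 8 x^{2} - 4 x + 2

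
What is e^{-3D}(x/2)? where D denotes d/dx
\frac{x}{2} - \frac{3}{2}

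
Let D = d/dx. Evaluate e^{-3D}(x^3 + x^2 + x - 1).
x^{3} - 8 x^{2} + 22 x - 22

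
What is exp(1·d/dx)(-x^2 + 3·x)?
- x^{2} + x + 2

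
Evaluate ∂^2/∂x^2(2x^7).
84 x^{5}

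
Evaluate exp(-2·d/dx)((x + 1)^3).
x^{3} - 3 x^{2} + 3 x - 1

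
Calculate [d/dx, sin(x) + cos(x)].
- \sin{\left(x \right)} + \cos{\left(x \right)}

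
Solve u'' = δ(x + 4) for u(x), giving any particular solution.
\frac{|x + 4|}{2}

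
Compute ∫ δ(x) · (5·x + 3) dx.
3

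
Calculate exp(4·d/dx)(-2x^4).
- 2 x^{4} - 32 x^{3} - 192 x^{2} - 512 x - 512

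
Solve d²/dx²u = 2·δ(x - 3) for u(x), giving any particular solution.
|x - 3|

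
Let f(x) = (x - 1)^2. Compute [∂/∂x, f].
2 x - 2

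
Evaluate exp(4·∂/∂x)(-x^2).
- x^{2} - 8 x - 16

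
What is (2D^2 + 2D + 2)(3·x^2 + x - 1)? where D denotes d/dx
6 x^{2} + 14 x + 12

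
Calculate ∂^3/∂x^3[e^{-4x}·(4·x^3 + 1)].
8 \left(- 32 x^{3} + 72 x^{2} - 36 x - 5\right) e^{- 4 x}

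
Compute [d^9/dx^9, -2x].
-18\frac{d^{8}}{dx^{8}}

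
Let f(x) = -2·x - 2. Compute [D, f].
-2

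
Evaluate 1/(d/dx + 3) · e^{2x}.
\frac{e^{2 x}}{5}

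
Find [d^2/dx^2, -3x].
-6\frac{d}{dx}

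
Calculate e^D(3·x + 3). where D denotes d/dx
3 x + 6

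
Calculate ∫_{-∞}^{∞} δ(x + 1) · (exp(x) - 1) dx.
-1 + e^{-1}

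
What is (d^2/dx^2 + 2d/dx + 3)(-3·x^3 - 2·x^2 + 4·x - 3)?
- 9 x^{3} - 24 x^{2} - 14 x - 5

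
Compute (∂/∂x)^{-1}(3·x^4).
\frac{3 x^{5}}{5}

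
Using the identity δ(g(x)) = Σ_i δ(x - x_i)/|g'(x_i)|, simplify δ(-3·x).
\frac{\delta(x)}{3}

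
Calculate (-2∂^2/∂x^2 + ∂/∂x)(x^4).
4 x^{2} \left(x - 6\right)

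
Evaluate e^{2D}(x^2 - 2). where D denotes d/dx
x^{2} + 4 x + 2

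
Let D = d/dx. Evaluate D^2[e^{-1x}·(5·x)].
5 \left(x - 2\right) e^{- x}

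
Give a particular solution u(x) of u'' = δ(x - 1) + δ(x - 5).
\frac{|x - 1|}{2} + \frac{|x - 5|}{2}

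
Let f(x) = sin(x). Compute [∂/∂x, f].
\cos{\left(x \right)}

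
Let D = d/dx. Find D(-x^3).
- 3 x^{2}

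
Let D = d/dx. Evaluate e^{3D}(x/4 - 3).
\frac{x}{4} - \frac{9}{4}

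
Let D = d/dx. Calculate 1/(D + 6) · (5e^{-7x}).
- 5 e^{- 7 x}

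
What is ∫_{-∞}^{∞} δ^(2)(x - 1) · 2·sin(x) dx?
- 2 \sin{\left(1 \right)}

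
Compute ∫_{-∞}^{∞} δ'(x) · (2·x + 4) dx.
-2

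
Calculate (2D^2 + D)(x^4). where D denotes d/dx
4 x^{2} \left(x + 6\right)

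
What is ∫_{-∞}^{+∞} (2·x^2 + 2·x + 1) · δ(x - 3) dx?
25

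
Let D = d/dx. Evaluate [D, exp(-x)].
- e^{- x}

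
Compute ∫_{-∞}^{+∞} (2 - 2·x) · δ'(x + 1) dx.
2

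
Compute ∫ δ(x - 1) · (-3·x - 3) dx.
-6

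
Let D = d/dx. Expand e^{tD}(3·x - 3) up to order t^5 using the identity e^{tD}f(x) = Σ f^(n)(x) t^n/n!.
3 t + 3 x - 3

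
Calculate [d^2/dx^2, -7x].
-14\frac{d}{dx}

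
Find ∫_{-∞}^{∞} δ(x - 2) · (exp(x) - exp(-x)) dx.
2 \sinh{\left(2 \right)}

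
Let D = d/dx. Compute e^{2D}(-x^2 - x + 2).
- x^{2} - 5 x - 4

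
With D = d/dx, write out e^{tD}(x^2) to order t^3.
t^{2} + 2 t x + x^{2}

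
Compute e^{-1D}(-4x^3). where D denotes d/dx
- 4 x^{3} + 12 x^{2} - 12 x + 4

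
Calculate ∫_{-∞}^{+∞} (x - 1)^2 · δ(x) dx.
1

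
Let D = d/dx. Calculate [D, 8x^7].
56 x^{6}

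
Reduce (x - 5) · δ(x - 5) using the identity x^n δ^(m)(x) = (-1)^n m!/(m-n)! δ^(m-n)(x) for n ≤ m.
0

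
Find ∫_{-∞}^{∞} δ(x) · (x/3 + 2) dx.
2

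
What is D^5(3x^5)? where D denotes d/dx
360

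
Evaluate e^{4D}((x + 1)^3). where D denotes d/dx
x^{3} + 15 x^{2} + 75 x + 125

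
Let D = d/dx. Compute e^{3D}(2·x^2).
2 x^{2} + 12 x + 18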